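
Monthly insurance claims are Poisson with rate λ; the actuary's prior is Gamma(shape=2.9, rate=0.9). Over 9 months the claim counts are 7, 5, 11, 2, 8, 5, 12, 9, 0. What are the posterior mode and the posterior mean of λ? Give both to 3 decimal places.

MAP = 6.152; posterior mean = 6.253

Σ counts = 59. Posterior: Gamma(shape = 2.9+59 = 61.9, rate = 0.9+9 = 9.9).
Mode = (α−1)/β = 60.9/9.9 = 6.152.
Mean = α/β = 61.9/9.9 = 6.253.
The mean is pulled above the mode by the posterior's right skew.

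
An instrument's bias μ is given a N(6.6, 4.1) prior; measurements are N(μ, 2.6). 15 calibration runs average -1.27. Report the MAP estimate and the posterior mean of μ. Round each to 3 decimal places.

MAP = -0.951, posterior mean = -0.951

Posterior for μ is Normal. Precision-weighted mean: (1/4.1·6.6 + 15/2.6·-1.27) / (1/4.1 + 15/2.6) = -0.951.
A Normal posterior is symmetric, so mode = mean.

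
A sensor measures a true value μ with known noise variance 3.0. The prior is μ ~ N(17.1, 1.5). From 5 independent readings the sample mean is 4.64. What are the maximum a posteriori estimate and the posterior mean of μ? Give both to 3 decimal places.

Posterior for μ is Normal. Precision-weighted mean: (1/1.5·17.1 + 5/3.0·4.64) / (1/1.5 + 5/3.0) = 8.200.
A Normal posterior is symmetric, so mode = mean.

maximum a posteriori estimate = 8.200, posterior mean = 8.200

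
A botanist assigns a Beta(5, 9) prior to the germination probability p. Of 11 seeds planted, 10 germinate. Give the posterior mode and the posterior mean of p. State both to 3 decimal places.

Posterior: Beta(5+10, 9+1) = Beta(15, 10).
Mode = (15−1)/(15+10−2) = 14/23 = 0.609.
Mean = 15/(15+10) = 15/25 = 0.600.
The mean is pulled below the mode by the posterior's left skew.

MAP: 0.609. Posterior mean: 0.600.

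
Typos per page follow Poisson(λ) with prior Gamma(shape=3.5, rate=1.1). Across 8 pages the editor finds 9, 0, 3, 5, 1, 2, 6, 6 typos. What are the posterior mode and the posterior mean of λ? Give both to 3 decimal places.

Σ counts = 32. Posterior: Gamma(shape = 3.5+32 = 35.5, rate = 1.1+8 = 9.1).
Mode = (α−1)/β = 34.5/9.1 = 3.791.
Mean = α/β = 35.5/9.1 = 3.901.

MAP = 3.791; posterior mean = 3.901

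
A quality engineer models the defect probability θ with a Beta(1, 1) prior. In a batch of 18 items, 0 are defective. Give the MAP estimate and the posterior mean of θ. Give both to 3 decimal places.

MAP estimate = 0.000, posterior mean = 0.050

Posterior: Beta(1+0, 1+18) = Beta(1, 19).
Since α = 1 ≤ 1 and β > 1, the Beta density is monotone decreasing on [0,1]; the mode is at 0.
Mean = 1/(1+19) = 0.050.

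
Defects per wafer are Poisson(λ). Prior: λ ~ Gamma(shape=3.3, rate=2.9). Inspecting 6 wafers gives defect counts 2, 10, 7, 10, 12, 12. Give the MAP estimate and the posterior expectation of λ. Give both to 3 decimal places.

Σ counts = 53. Posterior: Gamma(shape = 3.3+53 = 56.3, rate = 2.9+6 = 8.9).
Mode = (α−1)/β = 55.3/8.9 = 6.213.
Mean = α/β = 56.3/8.9 = 6.326.

MAP = 6.213; posterior mean = 6.326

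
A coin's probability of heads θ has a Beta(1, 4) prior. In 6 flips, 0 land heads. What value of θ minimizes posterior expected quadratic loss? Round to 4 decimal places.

0.0909

Posterior: Beta(1+0, 4+6) = Beta(1, 10).
Since α = 1 ≤ 1 and β > 1, the Beta density is monotone decreasing on [0,1]; the mode is at 0.
Mean = 1/(1+10) = 0.0909.
Quadratic loss ⇒ the optimal estimator is the posterior mean.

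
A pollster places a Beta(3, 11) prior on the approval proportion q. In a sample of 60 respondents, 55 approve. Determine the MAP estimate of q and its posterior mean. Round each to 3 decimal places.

Posterior: Beta(3+55, 11+5) = Beta(58, 16).
Mode = (58−1)/(58+16−2) = 57/72 = 0.792.
Mean = 58/(58+16) = 58/74 = 0.784.

MAP estimate = 0.792, posterior mean = 0.784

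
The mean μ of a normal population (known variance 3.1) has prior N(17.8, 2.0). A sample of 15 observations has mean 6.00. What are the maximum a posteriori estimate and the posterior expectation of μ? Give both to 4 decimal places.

MAP = 7.1051, posterior mean = 7.1051

Posterior for μ is Normal. Precision-weighted mean: (1/2.0·17.8 + 15/3.1·6.00) / (1/2.0 + 15/3.1) = 7.1051.
A Normal posterior is symmetric, so mode = mean.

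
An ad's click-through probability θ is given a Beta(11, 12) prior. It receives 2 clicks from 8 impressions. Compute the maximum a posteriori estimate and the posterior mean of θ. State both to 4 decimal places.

Posterior: Beta(11+2, 12+6) = Beta(13, 18).
Mode = (13−1)/(13+18−2) = 12/29 = 0.4138.
Mean = 13/(13+18) = 13/31 = 0.4194.

MAP: 0.4138. Posterior mean: 0.4194.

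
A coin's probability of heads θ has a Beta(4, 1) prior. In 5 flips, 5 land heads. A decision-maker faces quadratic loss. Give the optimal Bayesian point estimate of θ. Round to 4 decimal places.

0.9000

Posterior: Beta(4+5, 1+0) = Beta(9, 1).
Since β = 1 ≤ 1 and α > 1, the Beta density is monotone increasing on [0,1]; the mode is at 1.
Mean = 9/(9+1) = 0.9000.
Quadratic loss ⇒ the optimal estimator is the posterior mean.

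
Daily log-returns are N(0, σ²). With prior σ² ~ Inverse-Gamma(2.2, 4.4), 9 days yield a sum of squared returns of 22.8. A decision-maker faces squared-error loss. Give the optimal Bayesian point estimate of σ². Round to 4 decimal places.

Posterior: Inverse-Gamma(shape = 2.2+9/2 = 6.7, scale = 4.4+22.8/2 = 15.8).
Mode = β/(α+1) = 15.8/7.7 = 2.0519.
Mean = β/(α−1) = 15.8/5.7 = 2.7719.
Squared-error loss ⇒ the optimal estimator is the posterior mean.

2.7719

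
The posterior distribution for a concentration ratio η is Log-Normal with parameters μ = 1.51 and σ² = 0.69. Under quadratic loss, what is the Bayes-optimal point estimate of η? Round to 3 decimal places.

Mode = exp(μ − σ²) = exp(0.82) = 2.270.
Mean = exp(μ + σ²/2) = exp(1.855) = 6.392.
Quadratic loss ⇒ the optimal estimator is the posterior mean.

6.392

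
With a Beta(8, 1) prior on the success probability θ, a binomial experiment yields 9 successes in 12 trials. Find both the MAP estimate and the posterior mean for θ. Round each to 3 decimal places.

Posterior: Beta(8+9, 1+3) = Beta(17, 4).
Mode = (17−1)/(17+4−2) = 16/19 = 0.842.
Mean = 17/(17+4) = 17/21 = 0.810.

θ_MAP = 0.842, E[θ|data] = 0.810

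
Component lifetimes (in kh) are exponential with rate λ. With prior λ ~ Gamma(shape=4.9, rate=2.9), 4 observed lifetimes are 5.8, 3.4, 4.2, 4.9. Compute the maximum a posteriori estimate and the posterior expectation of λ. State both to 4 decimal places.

λ_MAP = 0.3726, E[λ|data] = 0.4198

Σ times = 18.3. Posterior: Gamma(shape = 4.9+4 = 8.9, rate = 2.9+18.3 = 21.2).
Mode = (α−1)/β = 7.9/21.2 = 0.3726.
Mean = α/β = 8.9/21.2 = 0.4198.
The posterior is right-skewed, so the mean exceeds the mode.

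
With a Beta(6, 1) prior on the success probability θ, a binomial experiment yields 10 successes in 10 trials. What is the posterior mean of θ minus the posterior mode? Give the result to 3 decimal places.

Posterior: Beta(6+10, 1+0) = Beta(16, 1).
Since β = 1 ≤ 1 and α > 1, the Beta density is monotone increasing on [0,1]; the mode is at 1.
Mean = 16/(16+1) = 0.941.
Difference = 0.941 − 1.000 = -0.059.

-0.059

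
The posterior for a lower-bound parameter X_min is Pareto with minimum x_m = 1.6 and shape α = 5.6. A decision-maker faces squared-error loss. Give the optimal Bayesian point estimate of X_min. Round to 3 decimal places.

The Pareto density is strictly decreasing on [x_m, ∞), so the mode is x_m = 1.600.
Mean = α·x_m/(α−1) = 5.6·1.6/4.6 = 1.948.
Squared-error loss ⇒ the optimal estimator is the posterior mean.

1.948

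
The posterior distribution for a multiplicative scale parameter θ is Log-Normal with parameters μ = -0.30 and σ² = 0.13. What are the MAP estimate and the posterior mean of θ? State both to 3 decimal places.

θ_MAP = 0.651, E[θ|data] = 0.791

Mode = exp(μ − σ²) = exp(-0.43) = 0.651.
Mean = exp(μ + σ²/2) = exp(-0.235) = 0.791.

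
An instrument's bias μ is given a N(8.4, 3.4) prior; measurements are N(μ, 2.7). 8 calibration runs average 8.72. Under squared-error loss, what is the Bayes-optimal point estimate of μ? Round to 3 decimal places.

8.691

Posterior for μ is Normal. Precision-weighted mean: (1/3.4·8.4 + 8/2.7·8.72) / (1/3.4 + 8/2.7) = 8.691.
A Normal posterior is symmetric, so mode = mean.
Squared-error loss ⇒ the optimal estimator is the posterior mean.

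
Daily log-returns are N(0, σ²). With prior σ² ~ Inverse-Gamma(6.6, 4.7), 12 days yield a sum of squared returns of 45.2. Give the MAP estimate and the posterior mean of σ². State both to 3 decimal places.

MAP estimate = 2.007, posterior mean = 2.353

Posterior: Inverse-Gamma(shape = 6.6+12/2 = 12.6, scale = 4.7+45.2/2 = 27.3).
Mode = β/(α+1) = 27.3/13.6 = 2.007.
Mean = β/(α−1) = 27.3/11.6 = 2.353.
Right-skewed posterior ⇒ mode < mean.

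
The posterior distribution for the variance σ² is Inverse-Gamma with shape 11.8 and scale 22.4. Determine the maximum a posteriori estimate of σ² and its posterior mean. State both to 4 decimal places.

MAP: 1.7500. Posterior mean: 2.0741.

Mode = β/(α+1) = 22.4/12.8 = 1.7500.
Mean = β/(α−1) = 22.4/10.8 = 2.0741.
Mean > mode: the posterior has a right tail.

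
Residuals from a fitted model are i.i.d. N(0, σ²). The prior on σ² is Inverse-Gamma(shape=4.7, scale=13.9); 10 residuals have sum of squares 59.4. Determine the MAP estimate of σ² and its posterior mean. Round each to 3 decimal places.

MAP estimate = 4.075, posterior mean = 5.011

Posterior: Inverse-Gamma(shape = 4.7+10/2 = 9.7, scale = 13.9+59.4/2 = 43.6).
Mode = β/(α+1) = 43.6/10.7 = 4.075.
Mean = β/(α−1) = 43.6/8.7 = 5.011.
The posterior is right-skewed, so the mean exceeds the mode.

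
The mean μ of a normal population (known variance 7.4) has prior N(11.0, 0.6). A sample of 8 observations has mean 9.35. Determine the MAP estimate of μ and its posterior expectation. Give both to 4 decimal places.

MAP = 10.3508; posterior mean = 10.3508

Posterior for μ is Normal. Precision-weighted mean: (1/0.6·11.0 + 8/7.4·9.35) / (1/0.6 + 8/7.4) = 10.3508.
A Normal posterior is symmetric, so mode = mean.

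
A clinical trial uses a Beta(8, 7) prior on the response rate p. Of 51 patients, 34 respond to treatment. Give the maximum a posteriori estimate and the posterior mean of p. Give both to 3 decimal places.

maximum a posteriori estimate = 0.641, posterior mean = 0.636

Posterior: Beta(8+34, 7+17) = Beta(42, 24).
Mode = (42−1)/(42+24−2) = 41/64 = 0.641.
Mean = 42/(42+24) = 42/66 = 0.636.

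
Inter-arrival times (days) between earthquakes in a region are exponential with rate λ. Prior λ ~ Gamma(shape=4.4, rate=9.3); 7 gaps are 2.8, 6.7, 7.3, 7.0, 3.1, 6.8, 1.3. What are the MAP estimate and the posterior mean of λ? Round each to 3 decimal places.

λ_MAP = 0.235, E[λ|data] = 0.257

Σ times = 35.0. Posterior: Gamma(shape = 4.4+7 = 11.4, rate = 9.3+35.0 = 44.3).
Mode = (α−1)/β = 10.4/44.3 = 0.235.
Mean = α/β = 11.4/44.3 = 0.257.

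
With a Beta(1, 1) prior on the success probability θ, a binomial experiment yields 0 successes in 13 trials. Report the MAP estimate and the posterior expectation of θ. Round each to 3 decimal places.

Posterior: Beta(1+0, 1+13) = Beta(1, 14).
Since α = 1 ≤ 1 and β > 1, the Beta density is monotone decreasing on [0,1]; the mode is at 0.
Mean = 1/(1+14) = 0.067.

θ_MAP = 0.000, E[θ|data] = 0.067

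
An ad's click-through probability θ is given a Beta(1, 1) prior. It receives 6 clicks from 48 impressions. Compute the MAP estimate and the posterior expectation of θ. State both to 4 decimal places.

Posterior: Beta(1+6, 1+42) = Beta(7, 43).
Mode = (7−1)/(7+43−2) = 6/48 = 0.1250.
With a flat prior the MAP equals the MLE, 6/48.
Mean = 7/(7+43) = 7/50 = 0.1400.

θ_MAP = 0.1250, E[θ|data] = 0.1400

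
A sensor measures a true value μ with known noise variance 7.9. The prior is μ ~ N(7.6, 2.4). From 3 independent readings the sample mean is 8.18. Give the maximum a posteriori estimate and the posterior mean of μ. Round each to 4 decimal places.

Posterior for μ is Normal. Precision-weighted mean: (1/2.4·7.6 + 3/7.9·8.18) / (1/2.4 + 3/7.9) = 7.8766.
A Normal posterior is symmetric, so mode = mean.

MAP = 7.8766; posterior mean = 7.8766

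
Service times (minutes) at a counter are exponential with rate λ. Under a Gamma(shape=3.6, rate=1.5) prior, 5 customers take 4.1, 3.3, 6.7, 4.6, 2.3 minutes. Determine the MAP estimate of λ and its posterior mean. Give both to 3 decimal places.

MAP: 0.338. Posterior mean: 0.382.

Σ times = 21.0. Posterior: Gamma(shape = 3.6+5 = 8.6, rate = 1.5+21.0 = 22.5).
Mode = (α−1)/β = 7.6/22.5 = 0.338.
Mean = α/β = 8.6/22.5 = 0.382.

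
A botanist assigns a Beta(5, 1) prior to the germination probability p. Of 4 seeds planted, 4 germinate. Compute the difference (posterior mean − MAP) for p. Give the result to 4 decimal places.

-0.1000

Posterior: Beta(5+4, 1+0) = Beta(9, 1).
Since β = 1 ≤ 1 and α > 1, the Beta density is monotone increasing on [0,1]; the mode is at 1.
Mean = 9/(9+1) = 0.9000.
Difference = 0.9000 − 1.0000 = -0.1000.
Mode > mean: the posterior has a left tail.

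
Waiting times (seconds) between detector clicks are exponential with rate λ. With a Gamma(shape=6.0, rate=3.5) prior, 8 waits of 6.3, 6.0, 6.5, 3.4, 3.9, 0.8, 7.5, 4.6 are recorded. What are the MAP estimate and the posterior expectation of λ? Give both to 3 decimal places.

Σ times = 39.0. Posterior: Gamma(shape = 6.0+8 = 14.0, rate = 3.5+39.0 = 42.5).
Mode = (α−1)/β = 13.0/42.5 = 0.306.
Mean = α/β = 14.0/42.5 = 0.329.
Right-skewed posterior ⇒ mode < mean.

MAP = 0.306; posterior mean = 0.329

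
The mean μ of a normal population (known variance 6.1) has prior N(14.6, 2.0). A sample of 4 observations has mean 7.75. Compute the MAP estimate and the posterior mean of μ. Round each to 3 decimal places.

Posterior for μ is Normal. Precision-weighted mean: (1/2.0·14.6 + 4/6.1·7.75) / (1/2.0 + 4/6.1) = 10.713.
A Normal posterior is symmetric, so mode = mean.

MAP = 10.713; posterior mean = 10.713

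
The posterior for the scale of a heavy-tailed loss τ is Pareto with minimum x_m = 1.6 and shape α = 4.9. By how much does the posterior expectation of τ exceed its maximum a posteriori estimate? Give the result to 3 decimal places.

The Pareto density is strictly decreasing on [x_m, ∞), so the mode is x_m = 1.600.
Mean = α·x_m/(α−1) = 4.9·1.6/3.9 = 2.010.
Difference = 2.010 − 1.600 = 0.410.
Mean > mode: the posterior has a right tail.

0.410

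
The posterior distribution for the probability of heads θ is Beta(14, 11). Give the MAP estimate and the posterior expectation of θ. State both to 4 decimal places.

MAP: 0.5652. Posterior mean: 0.5600.

Mode = (14−1)/(14+11−2) = 13/23 = 0.5652.
Mean = 14/(14+11) = 14/25 = 0.5600.
The mean is pulled below the mode by the posterior's left skew.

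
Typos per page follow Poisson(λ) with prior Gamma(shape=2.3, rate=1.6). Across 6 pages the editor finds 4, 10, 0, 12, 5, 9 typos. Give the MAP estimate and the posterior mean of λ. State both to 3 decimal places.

Σ counts = 40. Posterior: Gamma(shape = 2.3+40 = 42.3, rate = 1.6+6 = 7.6).
Mode = (α−1)/β = 41.3/7.6 = 5.434.
Mean = α/β = 42.3/7.6 = 5.566.

MAP = 5.434; posterior mean = 5.566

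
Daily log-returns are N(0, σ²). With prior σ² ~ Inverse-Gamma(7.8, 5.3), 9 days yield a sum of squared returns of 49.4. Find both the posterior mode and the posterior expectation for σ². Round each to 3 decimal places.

Posterior: Inverse-Gamma(shape = 7.8+9/2 = 12.3, scale = 5.3+49.4/2 = 30.0).
Mode = β/(α+1) = 30.0/13.3 = 2.256.
Mean = β/(α−1) = 30.0/11.3 = 2.655.
The mean is pulled above the mode by the posterior's right skew.

posterior mode = 2.256, posterior expectation = 2.655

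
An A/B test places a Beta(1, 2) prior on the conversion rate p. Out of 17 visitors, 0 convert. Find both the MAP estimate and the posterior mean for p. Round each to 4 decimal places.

Posterior: Beta(1+0, 2+17) = Beta(1, 19).
Since α = 1 ≤ 1 and β > 1, the Beta density is monotone decreasing on [0,1]; the mode is at 0.
Mean = 1/(1+19) = 0.0500.

p_MAP = 0.0000, E[p|data] = 0.0500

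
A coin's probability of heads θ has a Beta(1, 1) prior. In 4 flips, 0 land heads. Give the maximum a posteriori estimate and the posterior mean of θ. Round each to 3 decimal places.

MAP = 0.000, posterior mean = 0.167

Posterior: Beta(1+0, 1+4) = Beta(1, 5).
Since α = 1 ≤ 1 and β > 1, the Beta density is monotone decreasing on [0,1]; the mode is at 0.
Mean = 1/(1+5) = 0.167.
Right-skewed posterior ⇒ mode < mean.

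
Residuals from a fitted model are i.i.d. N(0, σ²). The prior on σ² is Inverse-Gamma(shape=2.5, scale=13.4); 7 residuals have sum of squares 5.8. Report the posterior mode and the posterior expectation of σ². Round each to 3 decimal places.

MAP = 2.329, posterior mean = 3.260

Posterior: Inverse-Gamma(shape = 2.5+7/2 = 6.0, scale = 13.4+5.8/2 = 16.3).
Mode = β/(α+1) = 16.3/7.0 = 2.329.
Mean = β/(α−1) = 16.3/5.0 = 3.260.
Right-skewed posterior ⇒ mode < mean.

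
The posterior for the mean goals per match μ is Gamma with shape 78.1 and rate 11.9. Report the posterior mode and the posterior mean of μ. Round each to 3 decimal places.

MAP: 6.479. Posterior mean: 6.563.

Mode = (α−1)/β = 77.1/11.9 = 6.479.
Mean = α/β = 78.1/11.9 = 6.563.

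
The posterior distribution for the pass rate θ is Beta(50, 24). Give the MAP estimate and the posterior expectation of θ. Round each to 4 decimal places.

MAP = 0.6806, posterior mean = 0.6757

Mode = (50−1)/(50+24−2) = 49/72 = 0.6806.
Mean = 50/(50+24) = 50/74 = 0.6757.
The mean is pulled below the mode by the posterior's left skew.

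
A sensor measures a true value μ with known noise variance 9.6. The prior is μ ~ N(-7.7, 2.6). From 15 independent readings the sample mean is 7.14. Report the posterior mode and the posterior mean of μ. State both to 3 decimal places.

MAP: 4.209. Posterior mean: 4.209.

Posterior for μ is Normal. Precision-weighted mean: (1/2.6·-7.7 + 15/9.6·7.14) / (1/2.6 + 15/9.6) = 4.209.
A Normal posterior is symmetric, so mode = mean.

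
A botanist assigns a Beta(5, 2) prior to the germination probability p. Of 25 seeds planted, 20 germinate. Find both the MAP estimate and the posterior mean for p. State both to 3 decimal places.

MAP = 0.800, posterior mean = 0.781

Posterior: Beta(5+20, 2+5) = Beta(25, 7).
Mode = (25−1)/(25+7−2) = 24/30 = 0.800.
Mean = 25/(25+7) = 25/32 = 0.781.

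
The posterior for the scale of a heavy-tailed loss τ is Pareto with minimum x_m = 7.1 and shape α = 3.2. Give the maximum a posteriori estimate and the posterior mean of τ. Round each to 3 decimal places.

The Pareto density is strictly decreasing on [x_m, ∞), so the mode is x_m = 7.100.
Mean = α·x_m/(α−1) = 3.2·7.1/2.2 = 10.327.

MAP: 7.100. Posterior mean: 10.327.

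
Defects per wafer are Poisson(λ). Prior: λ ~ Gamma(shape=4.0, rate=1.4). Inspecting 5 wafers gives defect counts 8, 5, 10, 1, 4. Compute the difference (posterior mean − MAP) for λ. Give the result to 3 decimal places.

0.156

Σ counts = 28. Posterior: Gamma(shape = 4.0+28 = 32.0, rate = 1.4+5 = 6.4).
Mode = (α−1)/β = 31.0/6.4 = 4.844.
Mean = α/β = 32.0/6.4 = 5.000.
Difference = 5.000 − 4.844 = 0.156.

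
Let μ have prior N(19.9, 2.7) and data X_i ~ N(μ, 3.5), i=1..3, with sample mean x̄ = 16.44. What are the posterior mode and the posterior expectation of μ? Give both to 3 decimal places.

Posterior for μ is Normal. Precision-weighted mean: (1/2.7·19.9 + 3/3.5·16.44) / (1/2.7 + 3/3.5) = 17.484.
A Normal posterior is symmetric, so mode = mean.

μ_MAP = 17.484, E[μ|data] = 17.484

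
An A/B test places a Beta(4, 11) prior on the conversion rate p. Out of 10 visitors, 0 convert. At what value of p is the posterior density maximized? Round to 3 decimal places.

0.130

Posterior: Beta(4+0, 11+10) = Beta(4, 21).
Mode = (4−1)/(4+21−2) = 3/23 = 0.130.
Mean = 4/(4+21) = 4/25 = 0.160.
This is the posterior mode — the MAP estimate.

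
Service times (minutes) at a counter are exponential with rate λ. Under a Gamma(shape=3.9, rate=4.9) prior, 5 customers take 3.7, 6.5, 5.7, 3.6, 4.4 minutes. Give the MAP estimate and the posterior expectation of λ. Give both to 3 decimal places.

MAP = 0.274, posterior mean = 0.309

Σ times = 23.9. Posterior: Gamma(shape = 3.9+5 = 8.9, rate = 4.9+23.9 = 28.8).
Mode = (α−1)/β = 7.9/28.8 = 0.274.
Mean = α/β = 8.9/28.8 = 0.309.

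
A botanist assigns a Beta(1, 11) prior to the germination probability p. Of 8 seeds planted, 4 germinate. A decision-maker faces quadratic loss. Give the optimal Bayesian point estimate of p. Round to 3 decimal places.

0.250

Posterior: Beta(1+4, 11+4) = Beta(5, 15).
Mode = (5−1)/(5+15−2) = 4/18 = 0.222.
Mean = 5/(5+15) = 5/20 = 0.250.
Quadratic loss ⇒ the optimal estimator is the posterior mean.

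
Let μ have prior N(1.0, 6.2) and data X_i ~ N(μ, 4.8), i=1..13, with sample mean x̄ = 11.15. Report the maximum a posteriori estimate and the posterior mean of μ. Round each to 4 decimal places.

Posterior for μ is Normal. Precision-weighted mean: (1/6.2·1.0 + 13/4.8·11.15) / (1/6.2 + 13/4.8) = 10.5795.
A Normal posterior is symmetric, so mode = mean.

μ_MAP = 10.5795, E[μ|data] = 10.5795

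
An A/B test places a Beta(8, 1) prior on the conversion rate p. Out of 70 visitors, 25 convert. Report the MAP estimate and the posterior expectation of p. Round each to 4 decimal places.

MAP = 0.4156, posterior mean = 0.4177

Posterior: Beta(8+25, 1+45) = Beta(33, 46).
Mode = (33−1)/(33+46−2) = 32/77 = 0.4156.
Mean = 33/(33+46) = 33/79 = 0.4177.
Mean > mode: the posterior has a right tail.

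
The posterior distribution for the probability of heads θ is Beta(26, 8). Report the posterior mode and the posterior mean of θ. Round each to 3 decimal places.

Mode = (26−1)/(26+8−2) = 25/32 = 0.781.
Mean = 26/(26+8) = 26/34 = 0.765.

MAP: 0.781. Posterior mean: 0.765.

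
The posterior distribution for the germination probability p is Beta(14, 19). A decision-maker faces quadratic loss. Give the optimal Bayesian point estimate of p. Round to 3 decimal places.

0.424

Mode = (14−1)/(14+19−2) = 13/31 = 0.419.
Mean = 14/(14+19) = 14/33 = 0.424.
Quadratic loss ⇒ the optimal estimator is the posterior mean.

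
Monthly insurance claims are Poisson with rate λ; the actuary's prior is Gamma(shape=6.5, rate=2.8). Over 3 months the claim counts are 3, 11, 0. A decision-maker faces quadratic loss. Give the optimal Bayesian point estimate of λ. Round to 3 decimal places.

3.534

Σ counts = 14. Posterior: Gamma(shape = 6.5+14 = 20.5, rate = 2.8+3 = 5.8).
Mode = (α−1)/β = 19.5/5.8 = 3.362.
Mean = α/β = 20.5/5.8 = 3.534.
Quadratic loss ⇒ the optimal estimator is the posterior mean.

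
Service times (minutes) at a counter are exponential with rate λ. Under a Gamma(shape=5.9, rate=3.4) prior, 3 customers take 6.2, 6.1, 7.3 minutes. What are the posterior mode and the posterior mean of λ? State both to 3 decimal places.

MAP: 0.343. Posterior mean: 0.387.

Σ times = 19.6. Posterior: Gamma(shape = 5.9+3 = 8.9, rate = 3.4+19.6 = 23.0).
Mode = (α−1)/β = 7.9/23.0 = 0.343.
Mean = α/β = 8.9/23.0 = 0.387.
The posterior is right-skewed, so the mean exceeds the mode.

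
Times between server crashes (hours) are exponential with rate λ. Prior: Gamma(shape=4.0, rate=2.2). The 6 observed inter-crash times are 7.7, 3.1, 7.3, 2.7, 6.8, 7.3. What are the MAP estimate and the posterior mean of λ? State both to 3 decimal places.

Σ times = 34.9. Posterior: Gamma(shape = 4.0+6 = 10.0, rate = 2.2+34.9 = 37.1).
Mode = (α−1)/β = 9.0/37.1 = 0.243.
Mean = α/β = 10.0/37.1 = 0.270.
Mean > mode: the posterior has a right tail.

MAP = 0.243, posterior mean = 0.270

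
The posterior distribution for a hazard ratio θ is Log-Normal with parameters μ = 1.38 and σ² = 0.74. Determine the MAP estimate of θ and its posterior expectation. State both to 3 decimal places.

Mode = exp(μ − σ²) = exp(0.64) = 1.896.
Mean = exp(μ + σ²/2) = exp(1.750) = 5.755.

MAP: 1.896. Posterior mean: 5.755.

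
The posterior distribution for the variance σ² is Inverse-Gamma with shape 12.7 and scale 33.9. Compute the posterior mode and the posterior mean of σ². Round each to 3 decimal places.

σ²_MAP = 2.474, E[σ²|data] = 2.897

Mode = β/(α+1) = 33.9/13.7 = 2.474.
Mean = β/(α−1) = 33.9/11.7 = 2.897.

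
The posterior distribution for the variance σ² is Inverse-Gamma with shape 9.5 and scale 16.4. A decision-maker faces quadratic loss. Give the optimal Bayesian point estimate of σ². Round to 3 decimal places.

Mode = β/(α+1) = 16.4/10.5 = 1.562.
Mean = β/(α−1) = 16.4/8.5 = 1.929.
Quadratic loss ⇒ the optimal estimator is the posterior mean.

1.929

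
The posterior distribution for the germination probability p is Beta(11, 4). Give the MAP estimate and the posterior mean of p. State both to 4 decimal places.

Mode = (11−1)/(11+4−2) = 10/13 = 0.7692.
Mean = 11/(11+4) = 11/15 = 0.7333.

MAP = 0.7692; posterior mean = 0.7333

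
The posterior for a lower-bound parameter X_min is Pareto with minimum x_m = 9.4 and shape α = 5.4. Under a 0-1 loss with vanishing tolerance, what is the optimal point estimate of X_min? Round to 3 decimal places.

9.400

The Pareto density is strictly decreasing on [x_m, ∞), so the mode is x_m = 9.400.
Mean = α·x_m/(α−1) = 5.4·9.4/4.4 = 11.536.
This is the posterior mode — the MAP estimate.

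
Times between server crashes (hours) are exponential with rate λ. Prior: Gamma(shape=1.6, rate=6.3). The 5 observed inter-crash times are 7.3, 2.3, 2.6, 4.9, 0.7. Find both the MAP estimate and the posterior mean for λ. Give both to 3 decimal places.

Σ times = 17.8. Posterior: Gamma(shape = 1.6+5 = 6.6, rate = 6.3+17.8 = 24.1).
Mode = (α−1)/β = 5.6/24.1 = 0.232.
Mean = α/β = 6.6/24.1 = 0.274.

MAP estimate = 0.232, posterior mean = 0.274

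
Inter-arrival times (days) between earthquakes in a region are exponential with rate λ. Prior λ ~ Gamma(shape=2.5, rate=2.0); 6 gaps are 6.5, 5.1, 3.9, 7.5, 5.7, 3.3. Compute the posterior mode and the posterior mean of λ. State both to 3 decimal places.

Σ times = 32.0. Posterior: Gamma(shape = 2.5+6 = 8.5, rate = 2.0+32.0 = 34.0).
Mode = (α−1)/β = 7.5/34.0 = 0.221.
Mean = α/β = 8.5/34.0 = 0.250.

MAP = 0.221, posterior mean = 0.250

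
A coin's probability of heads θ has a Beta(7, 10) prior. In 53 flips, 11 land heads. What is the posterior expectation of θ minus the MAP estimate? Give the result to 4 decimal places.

0.0071

Posterior: Beta(7+11, 10+42) = Beta(18, 52).
Mode = (18−1)/(18+52−2) = 17/68 = 0.2500.
Mean = 18/(18+52) = 18/70 = 0.2571.
Difference = 0.2571 − 0.2500 = 0.0071.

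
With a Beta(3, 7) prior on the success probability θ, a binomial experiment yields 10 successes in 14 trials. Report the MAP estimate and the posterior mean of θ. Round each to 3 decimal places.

Posterior: Beta(3+10, 7+4) = Beta(13, 11).
Mode = (13−1)/(13+11−2) = 12/22 = 0.545.
Mean = 13/(13+11) = 13/24 = 0.542.

MAP estimate = 0.545, posterior mean = 0.542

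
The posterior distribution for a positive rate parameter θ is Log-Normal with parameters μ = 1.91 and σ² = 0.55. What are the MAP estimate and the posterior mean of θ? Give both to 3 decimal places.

Mode = exp(μ − σ²) = exp(1.36) = 3.896.
Mean = exp(μ + σ²/2) = exp(2.185) = 8.891.

θ_MAP = 3.896, E[θ|data] = 8.891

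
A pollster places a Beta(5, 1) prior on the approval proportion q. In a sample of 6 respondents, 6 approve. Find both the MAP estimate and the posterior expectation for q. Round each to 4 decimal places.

q_MAP = 1.0000, E[q|data] = 0.9167

Posterior: Beta(5+6, 1+0) = Beta(11, 1).
Since β = 1 ≤ 1 and α > 1, the Beta density is monotone increasing on [0,1]; the mode is at 1.
Mean = 11/(11+1) = 0.9167.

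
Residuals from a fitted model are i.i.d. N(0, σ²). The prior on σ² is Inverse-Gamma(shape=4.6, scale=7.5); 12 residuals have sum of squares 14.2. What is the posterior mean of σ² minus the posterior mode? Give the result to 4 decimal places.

Posterior: Inverse-Gamma(shape = 4.6+12/2 = 10.6, scale = 7.5+14.2/2 = 14.6).
Mode = β/(α+1) = 14.6/11.6 = 1.2586.
Mean = β/(α−1) = 14.6/9.6 = 1.5208.
Difference = 1.5208 − 1.2586 = 0.2622.

0.2622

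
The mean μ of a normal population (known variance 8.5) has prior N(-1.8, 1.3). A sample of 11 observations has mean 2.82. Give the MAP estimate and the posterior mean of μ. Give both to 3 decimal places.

MAP = 1.098; posterior mean = 1.098

Posterior for μ is Normal. Precision-weighted mean: (1/1.3·-1.8 + 11/8.5·2.82) / (1/1.3 + 11/8.5) = 1.098.
A Normal posterior is symmetric, so mode = mean.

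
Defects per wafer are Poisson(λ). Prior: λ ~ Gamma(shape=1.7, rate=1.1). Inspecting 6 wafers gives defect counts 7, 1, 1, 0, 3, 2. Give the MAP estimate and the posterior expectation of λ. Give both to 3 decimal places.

MAP: 2.070. Posterior mean: 2.211.

Σ counts = 14. Posterior: Gamma(shape = 1.7+14 = 15.7, rate = 1.1+6 = 7.1).
Mode = (α−1)/β = 14.7/7.1 = 2.070.
Mean = α/β = 15.7/7.1 = 2.211.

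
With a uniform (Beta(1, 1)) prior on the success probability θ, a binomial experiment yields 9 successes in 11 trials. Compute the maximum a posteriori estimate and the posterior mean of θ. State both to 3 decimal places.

θ_MAP = 0.818, E[θ|data] = 0.769

Posterior: Beta(1+9, 1+2) = Beta(10, 3).
Mode = (10−1)/(10+3−2) = 9/11 = 0.818.
Mean = 10/(10+3) = 10/13 = 0.769.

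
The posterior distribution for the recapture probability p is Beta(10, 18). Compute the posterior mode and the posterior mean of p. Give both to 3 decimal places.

Mode = (10−1)/(10+18−2) = 9/26 = 0.346.
Mean = 10/(10+18) = 10/28 = 0.357.
The mean is pulled above the mode by the posterior's right skew.

MAP: 0.346. Posterior mean: 0.357.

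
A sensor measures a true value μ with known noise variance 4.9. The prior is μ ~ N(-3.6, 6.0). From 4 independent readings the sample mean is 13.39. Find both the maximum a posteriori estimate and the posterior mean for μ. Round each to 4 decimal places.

MAP = 10.5093, posterior mean = 10.5093

Posterior for μ is Normal. Precision-weighted mean: (1/6.0·-3.6 + 4/4.9·13.39) / (1/6.0 + 4/4.9) = 10.5093.
A Normal posterior is symmetric, so mode = mean.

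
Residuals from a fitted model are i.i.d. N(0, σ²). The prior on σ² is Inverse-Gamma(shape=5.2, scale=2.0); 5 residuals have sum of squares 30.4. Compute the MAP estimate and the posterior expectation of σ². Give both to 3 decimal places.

MAP = 1.977; posterior mean = 2.567

Posterior: Inverse-Gamma(shape = 5.2+5/2 = 7.7, scale = 2.0+30.4/2 = 17.2).
Mode = β/(α+1) = 17.2/8.7 = 1.977.
Mean = β/(α−1) = 17.2/6.7 = 2.567.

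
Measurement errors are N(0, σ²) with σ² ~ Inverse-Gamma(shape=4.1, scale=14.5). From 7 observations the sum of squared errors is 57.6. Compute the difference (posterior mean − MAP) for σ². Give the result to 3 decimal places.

1.526

Posterior: Inverse-Gamma(shape = 4.1+7/2 = 7.6, scale = 14.5+57.6/2 = 43.3).
Mode = β/(α+1) = 43.3/8.6 = 5.035.
Mean = β/(α−1) = 43.3/6.6 = 6.561.
Difference = 6.561 − 5.035 = 1.526.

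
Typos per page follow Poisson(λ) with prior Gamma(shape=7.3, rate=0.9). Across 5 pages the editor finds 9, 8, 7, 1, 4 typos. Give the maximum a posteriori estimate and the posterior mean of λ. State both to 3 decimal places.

Σ counts = 29. Posterior: Gamma(shape = 7.3+29 = 36.3, rate = 0.9+5 = 5.9).
Mode = (α−1)/β = 35.3/5.9 = 5.983.
Mean = α/β = 36.3/5.9 = 6.153.
The mean is pulled above the mode by the posterior's right skew.

MAP = 5.983; posterior mean = 6.153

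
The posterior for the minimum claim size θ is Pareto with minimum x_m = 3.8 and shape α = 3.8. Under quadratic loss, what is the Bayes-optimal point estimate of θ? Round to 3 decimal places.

The Pareto density is strictly decreasing on [x_m, ∞), so the mode is x_m = 3.800.
Mean = α·x_m/(α−1) = 3.8·3.8/2.8 = 5.157.
Quadratic loss ⇒ the optimal estimator is the posterior mean.

5.157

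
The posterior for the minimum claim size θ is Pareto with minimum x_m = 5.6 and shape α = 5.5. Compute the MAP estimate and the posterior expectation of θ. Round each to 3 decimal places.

MAP = 5.600, posterior mean = 6.844

The Pareto density is strictly decreasing on [x_m, ∞), so the mode is x_m = 5.600.
Mean = α·x_m/(α−1) = 5.5·5.6/4.5 = 6.844.
Mean > mode: the posterior has a right tail.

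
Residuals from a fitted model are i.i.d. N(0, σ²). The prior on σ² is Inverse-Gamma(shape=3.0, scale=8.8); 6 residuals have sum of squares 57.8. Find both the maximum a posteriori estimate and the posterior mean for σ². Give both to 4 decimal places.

Posterior: Inverse-Gamma(shape = 3.0+6/2 = 6.0, scale = 8.8+57.8/2 = 37.7).
Mode = β/(α+1) = 37.7/7.0 = 5.3857.
Mean = β/(α−1) = 37.7/5.0 = 7.5400.

MAP = 5.3857, posterior mean = 7.5400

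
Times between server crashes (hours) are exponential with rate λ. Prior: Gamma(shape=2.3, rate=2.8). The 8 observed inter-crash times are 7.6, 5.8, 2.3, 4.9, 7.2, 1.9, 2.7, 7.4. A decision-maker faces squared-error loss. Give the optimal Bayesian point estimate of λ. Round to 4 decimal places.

0.2418

Σ times = 39.8. Posterior: Gamma(shape = 2.3+8 = 10.3, rate = 2.8+39.8 = 42.6).
Mode = (α−1)/β = 9.3/42.6 = 0.2183.
Mean = α/β = 10.3/42.6 = 0.2418.
Squared-error loss ⇒ the optimal estimator is the posterior mean.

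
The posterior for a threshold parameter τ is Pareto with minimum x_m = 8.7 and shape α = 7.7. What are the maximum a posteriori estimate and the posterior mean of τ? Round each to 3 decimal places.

The Pareto density is strictly decreasing on [x_m, ∞), so the mode is x_m = 8.700.
Mean = α·x_m/(α−1) = 7.7·8.7/6.7 = 9.999.

MAP = 8.700, posterior mean = 9.999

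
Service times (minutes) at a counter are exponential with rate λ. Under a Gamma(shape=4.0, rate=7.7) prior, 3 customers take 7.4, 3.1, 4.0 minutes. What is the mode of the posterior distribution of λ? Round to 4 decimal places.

0.2703

Σ times = 14.5. Posterior: Gamma(shape = 4.0+3 = 7.0, rate = 7.7+14.5 = 22.2).
Mode = (α−1)/β = 6.0/22.2 = 0.2703.
Mean = α/β = 7.0/22.2 = 0.3153.
This is the posterior mode — the MAP estimate.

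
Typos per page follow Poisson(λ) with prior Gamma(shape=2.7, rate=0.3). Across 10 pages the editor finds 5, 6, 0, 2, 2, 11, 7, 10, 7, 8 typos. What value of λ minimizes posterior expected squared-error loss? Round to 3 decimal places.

Σ counts = 58. Posterior: Gamma(shape = 2.7+58 = 60.7, rate = 0.3+10 = 10.3).
Mode = (α−1)/β = 59.7/10.3 = 5.796.
Mean = α/β = 60.7/10.3 = 5.893.
Squared-error loss ⇒ the optimal estimator is the posterior mean.

5.893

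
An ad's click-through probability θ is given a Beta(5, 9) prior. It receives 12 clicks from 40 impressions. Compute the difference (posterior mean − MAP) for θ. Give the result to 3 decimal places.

0.007

Posterior: Beta(5+12, 9+28) = Beta(17, 37).
Mode = (17−1)/(17+37−2) = 16/52 = 0.308.
Mean = 17/(17+37) = 17/54 = 0.315.
Difference = 0.315 − 0.308 = 0.007.
The posterior is right-skewed, so the mean exceeds the mode.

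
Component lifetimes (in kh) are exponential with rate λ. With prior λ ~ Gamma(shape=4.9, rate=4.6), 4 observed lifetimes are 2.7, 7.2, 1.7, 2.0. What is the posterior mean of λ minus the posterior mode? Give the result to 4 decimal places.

Σ times = 13.6. Posterior: Gamma(shape = 4.9+4 = 8.9, rate = 4.6+13.6 = 18.2).
Mode = (α−1)/β = 7.9/18.2 = 0.4341.
Mean = α/β = 8.9/18.2 = 0.4890.
Difference = 0.4890 − 0.4341 = 0.0549.

0.0549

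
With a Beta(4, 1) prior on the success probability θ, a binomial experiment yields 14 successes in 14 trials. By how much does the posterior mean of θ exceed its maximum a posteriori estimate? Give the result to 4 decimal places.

-0.0526

Posterior: Beta(4+14, 1+0) = Beta(18, 1).
Since β = 1 ≤ 1 and α > 1, the Beta density is monotone increasing on [0,1]; the mode is at 1.
Mean = 18/(18+1) = 0.9474.
Difference = 0.9474 − 1.0000 = -0.0526.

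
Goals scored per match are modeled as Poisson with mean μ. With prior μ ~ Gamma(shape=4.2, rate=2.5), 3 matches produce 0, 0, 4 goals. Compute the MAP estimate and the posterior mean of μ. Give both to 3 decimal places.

μ_MAP = 1.309, E[μ|data] = 1.491

Σ counts = 4. Posterior: Gamma(shape = 4.2+4 = 8.2, rate = 2.5+3 = 5.5).
Mode = (α−1)/β = 7.2/5.5 = 1.309.
Mean = α/β = 8.2/5.5 = 1.491.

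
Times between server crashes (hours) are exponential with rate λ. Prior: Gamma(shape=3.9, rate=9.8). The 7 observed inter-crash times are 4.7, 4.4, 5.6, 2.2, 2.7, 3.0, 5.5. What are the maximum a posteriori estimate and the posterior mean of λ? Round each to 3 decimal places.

Σ times = 28.1. Posterior: Gamma(shape = 3.9+7 = 10.9, rate = 9.8+28.1 = 37.9).
Mode = (α−1)/β = 9.9/37.9 = 0.261.
Mean = α/β = 10.9/37.9 = 0.288.
The mean is pulled above the mode by the posterior's right skew.

λ_MAP = 0.261, E[λ|data] = 0.288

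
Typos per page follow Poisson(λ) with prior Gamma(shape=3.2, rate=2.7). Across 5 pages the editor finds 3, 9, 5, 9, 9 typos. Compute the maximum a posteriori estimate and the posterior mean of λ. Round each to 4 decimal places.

λ_MAP = 4.8312, E[λ|data] = 4.9610

Σ counts = 35. Posterior: Gamma(shape = 3.2+35 = 38.2, rate = 2.7+5 = 7.7).
Mode = (α−1)/β = 37.2/7.7 = 4.8312.
Mean = α/β = 38.2/7.7 = 4.9610.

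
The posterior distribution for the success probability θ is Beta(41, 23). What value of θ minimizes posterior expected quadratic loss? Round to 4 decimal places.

0.6406

Mode = (41−1)/(41+23−2) = 40/62 = 0.6452.
Mean = 41/(41+23) = 41/64 = 0.6406.
Quadratic loss ⇒ the optimal estimator is the posterior mean.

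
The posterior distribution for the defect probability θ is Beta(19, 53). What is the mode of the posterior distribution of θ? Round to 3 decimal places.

Mode = (19−1)/(19+53−2) = 18/70 = 0.257.
Mean = 19/(19+53) = 19/72 = 0.264.
This is the posterior mode — the MAP estimate.

0.257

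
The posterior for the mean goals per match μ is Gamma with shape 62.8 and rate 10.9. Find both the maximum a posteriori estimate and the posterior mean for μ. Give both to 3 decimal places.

μ_MAP = 5.670, E[μ|data] = 5.761

Mode = (α−1)/β = 61.8/10.9 = 5.670.
Mean = α/β = 62.8/10.9 = 5.761.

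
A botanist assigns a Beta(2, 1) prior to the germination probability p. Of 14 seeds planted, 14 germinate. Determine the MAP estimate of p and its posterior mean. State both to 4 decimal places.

Posterior: Beta(2+14, 1+0) = Beta(16, 1).
Since β = 1 ≤ 1 and α > 1, the Beta density is monotone increasing on [0,1]; the mode is at 1.
Mean = 16/(16+1) = 0.9412.
Left-skewed posterior ⇒ mean < mode.

MAP estimate = 1.0000, posterior mean = 0.9412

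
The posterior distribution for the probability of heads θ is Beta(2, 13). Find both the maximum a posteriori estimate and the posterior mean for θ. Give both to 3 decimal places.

Mode = (2−1)/(2+13−2) = 1/13 = 0.077.
Mean = 2/(2+13) = 2/15 = 0.133.
The posterior is right-skewed, so the mean exceeds the mode.

maximum a posteriori estimate = 0.077, posterior mean = 0.133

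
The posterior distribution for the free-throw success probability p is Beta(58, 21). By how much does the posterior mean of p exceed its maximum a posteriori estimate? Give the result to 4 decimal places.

Mode = (58−1)/(58+21−2) = 57/77 = 0.7403.
Mean = 58/(58+21) = 58/79 = 0.7342.
Difference = 0.7342 − 0.7403 = -0.0061.
Mode > mean: the posterior has a left tail.

-0.0061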